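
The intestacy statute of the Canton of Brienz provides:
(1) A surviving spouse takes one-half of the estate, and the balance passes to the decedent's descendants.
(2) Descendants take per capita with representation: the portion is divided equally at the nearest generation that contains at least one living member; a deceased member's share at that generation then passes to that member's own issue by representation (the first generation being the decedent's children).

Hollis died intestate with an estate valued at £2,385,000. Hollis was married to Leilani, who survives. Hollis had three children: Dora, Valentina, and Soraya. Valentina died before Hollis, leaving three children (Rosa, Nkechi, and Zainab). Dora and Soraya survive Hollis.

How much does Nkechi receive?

Nkechi receives £132,500.

Leilani takes one-half of £2,385,000 = £1,192,500. The remaining £1,192,500 passes to the descendants.
The descendants' portion (£1,192,500) is divided into 3 shares of £397,500: Dora and Soraya each take £397,500; Valentina's £397,500 share passes to Valentina's issue.
Valentina's share (£397,500) is divided into 3 shares of £132,500: Rosa, Nkechi, and Zainab each take £132,500.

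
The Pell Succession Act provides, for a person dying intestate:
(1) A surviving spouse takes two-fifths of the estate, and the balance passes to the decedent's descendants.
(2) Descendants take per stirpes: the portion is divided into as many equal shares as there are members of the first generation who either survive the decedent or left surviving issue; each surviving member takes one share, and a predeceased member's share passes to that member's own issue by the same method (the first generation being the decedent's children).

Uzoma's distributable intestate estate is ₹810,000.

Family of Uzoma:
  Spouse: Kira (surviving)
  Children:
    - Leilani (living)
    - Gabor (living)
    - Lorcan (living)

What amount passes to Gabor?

Kira takes two-fifths of ₹810,000 = ₹324,000. The remaining ₹486,000 passes to the descendants.
The descendants' portion (₹486,000) is divided into 3 shares of ₹162,000: Leilani, Gabor, and Lorcan each take ₹162,000.

Gabor receives ₹162,000.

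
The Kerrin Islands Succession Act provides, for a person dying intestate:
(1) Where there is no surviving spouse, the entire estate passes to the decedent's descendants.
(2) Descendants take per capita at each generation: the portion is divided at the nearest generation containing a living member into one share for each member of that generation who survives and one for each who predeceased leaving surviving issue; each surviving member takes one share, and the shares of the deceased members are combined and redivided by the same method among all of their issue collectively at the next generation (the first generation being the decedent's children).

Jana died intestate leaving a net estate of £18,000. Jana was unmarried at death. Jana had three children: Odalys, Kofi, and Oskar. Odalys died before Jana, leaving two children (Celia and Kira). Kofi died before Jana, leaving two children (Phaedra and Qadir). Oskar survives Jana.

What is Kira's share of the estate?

Kira receives £3,000.

The entire £18,000 passes to the descendants.
That amount (£18,000) is divided at the children's generation into 3 shares of £6,000. Oskar takes £6,000. The 2 shares of the deceased (Odalys and Kofi) are combined into a pool of £12,000.
That pool (£12,000) is divided at the grandchildren's generation equally among Celia, Kira, Phaedra, and Qadir: £3,000 each.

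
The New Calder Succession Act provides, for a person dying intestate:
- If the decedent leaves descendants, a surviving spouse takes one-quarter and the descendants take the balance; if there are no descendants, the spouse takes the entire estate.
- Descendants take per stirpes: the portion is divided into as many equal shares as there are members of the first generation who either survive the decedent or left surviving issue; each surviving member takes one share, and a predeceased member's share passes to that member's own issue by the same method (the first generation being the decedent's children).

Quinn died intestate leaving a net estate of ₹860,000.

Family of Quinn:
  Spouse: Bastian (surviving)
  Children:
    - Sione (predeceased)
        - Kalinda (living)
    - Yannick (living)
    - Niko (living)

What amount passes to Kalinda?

Kalinda receives ₹215,000.

Bastian takes one-quarter of ₹860,000 = ₹215,000. The remaining ₹645,000 passes to the descendants.
The descendants' portion (₹645,000) is divided into 3 shares of ₹215,000: Yannick and Niko each take ₹215,000; Sione's ₹215,000 share passes to Sione's issue.
Sione's share (₹215,000) passes entirely to Kalinda.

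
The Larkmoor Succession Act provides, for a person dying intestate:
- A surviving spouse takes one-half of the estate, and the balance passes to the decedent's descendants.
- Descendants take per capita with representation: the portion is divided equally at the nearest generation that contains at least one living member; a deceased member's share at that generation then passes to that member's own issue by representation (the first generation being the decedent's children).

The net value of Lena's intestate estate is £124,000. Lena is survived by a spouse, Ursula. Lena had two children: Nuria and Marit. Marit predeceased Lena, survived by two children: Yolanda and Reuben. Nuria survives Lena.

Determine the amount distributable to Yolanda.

Ursula takes one-half of £124,000 = £62,000. The remaining £62,000 passes to the descendants.
The descendants' portion (£62,000) is divided into 2 shares of £31,000: Nuria takes £31,000; Marit's £31,000 share passes to Marit's issue.
Marit's share (£31,000) is divided into 2 shares of £15,500: Yolanda and Reuben each take £15,500.

Yolanda receives £15,500.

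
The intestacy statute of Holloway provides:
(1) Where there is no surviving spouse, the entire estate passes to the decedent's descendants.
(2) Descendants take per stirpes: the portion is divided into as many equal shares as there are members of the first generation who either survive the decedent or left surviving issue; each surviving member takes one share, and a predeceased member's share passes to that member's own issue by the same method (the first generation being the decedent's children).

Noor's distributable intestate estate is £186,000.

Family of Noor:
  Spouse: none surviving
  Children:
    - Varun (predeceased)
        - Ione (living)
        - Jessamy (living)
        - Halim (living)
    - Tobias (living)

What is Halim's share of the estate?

Halim receives £31,000.

The entire £186,000 passes to the descendants.
That amount (£186,000) is divided into 2 shares of £93,000: Tobias takes £93,000; Varun's £93,000 share passes to Varun's issue.
Varun's share (£93,000) is divided into 3 shares of £31,000: Ione, Jessamy, and Halim each take £31,000.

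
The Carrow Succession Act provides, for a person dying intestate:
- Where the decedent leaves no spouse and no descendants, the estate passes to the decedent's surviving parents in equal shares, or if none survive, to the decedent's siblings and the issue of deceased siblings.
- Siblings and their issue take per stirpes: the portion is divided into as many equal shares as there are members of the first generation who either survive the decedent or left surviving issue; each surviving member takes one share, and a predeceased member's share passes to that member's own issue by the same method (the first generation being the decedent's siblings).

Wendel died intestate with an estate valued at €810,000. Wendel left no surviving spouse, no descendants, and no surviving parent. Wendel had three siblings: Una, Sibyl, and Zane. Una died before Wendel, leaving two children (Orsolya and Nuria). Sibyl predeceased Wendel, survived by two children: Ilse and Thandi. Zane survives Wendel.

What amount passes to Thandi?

Thandi receives €135,000.

The entire €810,000 passes to the siblings and their issue.
That amount (€810,000) is divided into 3 shares of €270,000: Zane takes €270,000; Una's €270,000 share passes to Una's issue; Sibyl's €270,000 share passes to Sibyl's issue.
Una's share (€270,000) is divided into 2 shares of €135,000: Orsolya and Nuria each take €135,000.
Sibyl's share (€270,000) is divided into 2 shares of €135,000: Ilse and Thandi each take €135,000.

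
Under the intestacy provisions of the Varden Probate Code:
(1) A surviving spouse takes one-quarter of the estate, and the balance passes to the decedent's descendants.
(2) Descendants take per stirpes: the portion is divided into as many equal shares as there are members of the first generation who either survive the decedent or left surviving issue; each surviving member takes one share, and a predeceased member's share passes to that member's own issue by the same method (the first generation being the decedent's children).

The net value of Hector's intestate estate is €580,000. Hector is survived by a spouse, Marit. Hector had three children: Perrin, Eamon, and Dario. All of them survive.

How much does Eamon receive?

Eamon receives €145,000.

Marit takes one-quarter of €580,000 = €145,000. The remaining €435,000 passes to the descendants.
The descendants' portion (€435,000) is divided into 3 shares of €145,000: Perrin, Eamon, and Dario each take €145,000.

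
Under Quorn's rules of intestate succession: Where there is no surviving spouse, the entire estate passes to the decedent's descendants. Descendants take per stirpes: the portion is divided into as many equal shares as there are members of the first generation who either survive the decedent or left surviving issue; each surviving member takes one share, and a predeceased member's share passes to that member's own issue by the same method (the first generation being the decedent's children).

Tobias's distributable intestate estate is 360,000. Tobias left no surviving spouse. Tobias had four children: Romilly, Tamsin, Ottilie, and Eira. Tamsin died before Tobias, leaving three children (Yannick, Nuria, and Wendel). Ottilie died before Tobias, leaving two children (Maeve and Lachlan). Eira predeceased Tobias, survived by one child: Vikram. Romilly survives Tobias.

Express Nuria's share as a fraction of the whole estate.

The entire 360,000 passes to the descendants.
That amount (360,000) is divided into 4 shares of 90,000: Romilly takes 90,000; Tamsin's 90,000 share passes to Tamsin's issue; Ottilie's 90,000 share passes to Ottilie's issue; Eira's 90,000 share passes to Eira's issue.
Tamsin's share (90,000) is divided into 3 shares of 30,000: Yannick, Nuria, and Wendel each take 30,000.
Ottilie's share (90,000) is divided into 2 shares of 45,000: Maeve and Lachlan each take 45,000.
Eira's share (90,000) passes entirely to Vikram.

Nuria receives 1/12 of the estate.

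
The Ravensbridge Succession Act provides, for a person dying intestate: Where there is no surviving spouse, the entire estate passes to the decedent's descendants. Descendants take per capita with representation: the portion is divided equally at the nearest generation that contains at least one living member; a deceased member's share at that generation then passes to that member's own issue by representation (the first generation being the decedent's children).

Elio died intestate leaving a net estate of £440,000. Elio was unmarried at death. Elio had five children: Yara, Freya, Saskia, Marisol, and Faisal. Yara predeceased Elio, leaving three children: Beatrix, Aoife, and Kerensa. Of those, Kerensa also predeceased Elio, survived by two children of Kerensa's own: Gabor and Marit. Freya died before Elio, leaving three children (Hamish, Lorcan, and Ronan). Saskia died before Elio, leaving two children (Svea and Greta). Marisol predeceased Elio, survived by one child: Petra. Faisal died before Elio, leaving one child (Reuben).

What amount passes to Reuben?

The entire £440,000 passes to the descendants.
No child survives, so the initial division is made at the grandchildren's generation.
That amount (£440,000) is divided into 10 shares of £44,000: Beatrix, Aoife, Hamish, Lorcan, Ronan, Svea, Greta, Petra, and Reuben each take £44,000; Kerensa's £44,000 share passes to Kerensa's issue.
Kerensa's share (£44,000) is divided into 2 shares of £22,000: Gabor and Marit each take £22,000.

Reuben receives £44,000.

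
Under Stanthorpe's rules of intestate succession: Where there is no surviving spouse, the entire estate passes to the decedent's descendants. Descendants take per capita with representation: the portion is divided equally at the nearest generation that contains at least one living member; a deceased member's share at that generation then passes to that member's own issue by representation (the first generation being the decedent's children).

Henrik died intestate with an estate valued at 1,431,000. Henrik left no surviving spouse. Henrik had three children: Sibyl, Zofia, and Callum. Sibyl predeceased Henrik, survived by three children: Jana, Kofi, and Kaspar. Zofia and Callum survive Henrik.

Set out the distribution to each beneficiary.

Jana: 159,000; Kofi: 159,000; Kaspar: 159,000; Zofia: 477,000; Callum: 477,000

The entire 1,431,000 passes to the descendants.
That amount (1,431,000) is divided into 3 shares of 477,000: Zofia and Callum each take 477,000; Sibyl's 477,000 share passes to Sibyl's issue.
Sibyl's share (477,000) is divided into 3 shares of 159,000: Jana, Kofi, and Kaspar each take 159,000.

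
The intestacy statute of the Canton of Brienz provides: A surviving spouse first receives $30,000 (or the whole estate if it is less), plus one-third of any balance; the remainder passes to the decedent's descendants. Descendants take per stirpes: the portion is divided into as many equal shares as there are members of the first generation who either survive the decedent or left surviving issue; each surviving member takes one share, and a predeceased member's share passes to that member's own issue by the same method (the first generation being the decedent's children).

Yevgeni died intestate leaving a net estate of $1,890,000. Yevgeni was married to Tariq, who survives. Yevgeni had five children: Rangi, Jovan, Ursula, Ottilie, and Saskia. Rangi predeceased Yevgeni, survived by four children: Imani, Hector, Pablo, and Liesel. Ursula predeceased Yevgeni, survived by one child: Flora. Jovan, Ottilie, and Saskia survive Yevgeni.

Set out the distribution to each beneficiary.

Tariq: $650,000; Imani: $62,000; Hector: $62,000; Pablo: $62,000; Liesel: $62,000; Jovan: $248,000; Flora: $248,000; Ottilie: $248,000; Saskia: $248,000

Tariq first takes $30,000, leaving a balance of $1,860,000. Tariq then takes one-third of the balance ($620,000), for a total of $650,000. The remaining $1,240,000 passes to the descendants.
The descendants' portion ($1,240,000) is divided into 5 shares of $248,000: Jovan, Ottilie, and Saskia each take $248,000; Rangi's $248,000 share passes to Rangi's issue; Ursula's $248,000 share passes to Ursula's issue.
Rangi's share ($248,000) is divided into 4 shares of $62,000: Imani, Hector, Pablo, and Liesel each take $62,000.
Ursula's share ($248,000) passes entirely to Flora.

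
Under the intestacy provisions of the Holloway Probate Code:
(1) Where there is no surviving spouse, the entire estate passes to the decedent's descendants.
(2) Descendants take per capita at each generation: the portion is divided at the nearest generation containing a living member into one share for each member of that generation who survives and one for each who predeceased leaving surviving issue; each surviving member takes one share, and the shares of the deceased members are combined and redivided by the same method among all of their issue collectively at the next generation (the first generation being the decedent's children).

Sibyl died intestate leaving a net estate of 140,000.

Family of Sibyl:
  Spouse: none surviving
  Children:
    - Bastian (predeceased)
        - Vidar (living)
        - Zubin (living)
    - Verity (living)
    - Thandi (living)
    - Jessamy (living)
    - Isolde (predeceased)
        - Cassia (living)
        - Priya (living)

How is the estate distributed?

The entire 140,000 passes to the descendants.
That amount (140,000) is divided at the children's generation into 5 shares of 28,000. Verity, Thandi, and Jessamy each take 28,000. The 2 shares of the deceased (Bastian and Isolde) are combined into a pool of 56,000.
That pool (56,000) is divided at the grandchildren's generation equally among Vidar, Zubin, Cassia, and Priya: 14,000 each.

Vidar: 14,000; Zubin: 14,000; Verity: 28,000; Thandi: 28,000; Jessamy: 28,000; Cassia: 14,000; Priya: 14,000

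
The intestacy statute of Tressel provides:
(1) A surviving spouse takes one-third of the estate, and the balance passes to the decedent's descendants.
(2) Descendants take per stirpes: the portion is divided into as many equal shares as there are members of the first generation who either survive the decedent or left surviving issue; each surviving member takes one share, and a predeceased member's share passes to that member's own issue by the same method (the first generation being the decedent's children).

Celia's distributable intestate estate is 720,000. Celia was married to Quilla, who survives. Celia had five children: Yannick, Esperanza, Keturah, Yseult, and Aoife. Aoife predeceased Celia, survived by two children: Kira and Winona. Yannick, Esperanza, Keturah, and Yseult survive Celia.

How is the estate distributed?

Quilla: 240,000; Yannick: 96,000; Esperanza: 96,000; Keturah: 96,000; Yseult: 96,000; Kira: 48,000; Winona: 48,000

Quilla takes one-third of 720,000 = 240,000. The remaining 480,000 passes to the descendants.
The descendants' portion (480,000) is divided into 5 shares of 96,000: Yannick, Esperanza, Keturah, and Yseult each take 96,000; Aoife's 96,000 share passes to Aoife's issue.
Aoife's share (96,000) is divided into 2 shares of 48,000: Kira and Winona each take 48,000.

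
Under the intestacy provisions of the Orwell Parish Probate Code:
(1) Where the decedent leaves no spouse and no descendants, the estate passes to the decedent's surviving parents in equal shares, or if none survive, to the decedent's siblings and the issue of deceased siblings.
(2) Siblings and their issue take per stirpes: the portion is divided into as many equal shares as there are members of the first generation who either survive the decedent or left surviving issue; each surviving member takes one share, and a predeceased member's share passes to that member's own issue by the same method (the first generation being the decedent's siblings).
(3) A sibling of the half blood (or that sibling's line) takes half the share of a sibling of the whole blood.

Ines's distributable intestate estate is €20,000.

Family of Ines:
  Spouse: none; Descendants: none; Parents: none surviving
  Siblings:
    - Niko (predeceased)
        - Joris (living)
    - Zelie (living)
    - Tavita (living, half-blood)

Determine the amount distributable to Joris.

Joris receives €8,000.

The entire €20,000 passes to the siblings and their issue.
Counting each half-blood sibling's line as half a unit, there are 5/2 units in €20,000, so one unit is €8,000. Whole-blood lines (Niko and Zelie) take €8,000 each; half-blood lines (Tavita) take €4,000 each.
Niko's share (€8,000) passes entirely to Joris.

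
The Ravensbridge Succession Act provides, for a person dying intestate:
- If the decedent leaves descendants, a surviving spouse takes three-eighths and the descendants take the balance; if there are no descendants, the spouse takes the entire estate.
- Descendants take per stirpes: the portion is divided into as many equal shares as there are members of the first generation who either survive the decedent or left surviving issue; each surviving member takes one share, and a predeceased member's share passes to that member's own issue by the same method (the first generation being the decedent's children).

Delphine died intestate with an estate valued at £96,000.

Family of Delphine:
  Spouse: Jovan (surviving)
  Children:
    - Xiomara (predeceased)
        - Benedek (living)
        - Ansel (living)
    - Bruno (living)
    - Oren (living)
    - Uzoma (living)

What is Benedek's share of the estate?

Benedek receives £7,500.

Jovan takes three-eighths of £96,000 = £36,000. The remaining £60,000 passes to the descendants.
The descendants' portion (£60,000) is divided into 4 shares of £15,000: Bruno, Oren, and Uzoma each take £15,000; Xiomara's £15,000 share passes to Xiomara's issue.
Xiomara's share (£15,000) is divided into 2 shares of £7,500: Benedek and Ansel each take £7,500.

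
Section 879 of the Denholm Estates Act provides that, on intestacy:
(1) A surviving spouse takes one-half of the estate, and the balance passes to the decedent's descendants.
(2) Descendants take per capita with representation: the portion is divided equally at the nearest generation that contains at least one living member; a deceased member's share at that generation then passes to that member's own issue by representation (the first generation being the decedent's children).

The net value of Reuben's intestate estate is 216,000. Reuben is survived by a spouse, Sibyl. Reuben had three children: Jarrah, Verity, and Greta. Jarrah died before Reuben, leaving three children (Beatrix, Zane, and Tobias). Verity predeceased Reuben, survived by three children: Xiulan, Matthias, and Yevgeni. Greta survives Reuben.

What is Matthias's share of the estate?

Sibyl takes one-half of 216,000 = 108,000. The remaining 108,000 passes to the descendants.
The descendants' portion (108,000) is divided into 3 shares of 36,000: Greta takes 36,000; Jarrah's 36,000 share passes to Jarrah's issue; Verity's 36,000 share passes to Verity's issue.
Jarrah's share (36,000) is divided into 3 shares of 12,000: Beatrix, Zane, and Tobias each take 12,000.
Verity's share (36,000) is divided into 3 shares of 12,000: Xiulan, Matthias, and Yevgeni each take 12,000.

Matthias receives 12,000.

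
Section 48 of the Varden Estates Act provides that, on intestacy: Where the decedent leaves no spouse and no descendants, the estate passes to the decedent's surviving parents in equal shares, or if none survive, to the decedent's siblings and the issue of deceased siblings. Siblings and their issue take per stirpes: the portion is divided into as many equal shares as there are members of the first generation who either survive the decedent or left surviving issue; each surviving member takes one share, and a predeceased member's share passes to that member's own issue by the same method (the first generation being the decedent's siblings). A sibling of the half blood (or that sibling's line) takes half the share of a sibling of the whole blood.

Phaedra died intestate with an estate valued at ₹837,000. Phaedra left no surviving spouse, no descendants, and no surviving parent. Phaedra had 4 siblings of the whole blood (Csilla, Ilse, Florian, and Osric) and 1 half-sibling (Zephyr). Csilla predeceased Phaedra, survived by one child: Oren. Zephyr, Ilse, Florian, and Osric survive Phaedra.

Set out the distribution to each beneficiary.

Oren: ₹186,000; Zephyr: ₹93,000; Ilse: ₹186,000; Florian: ₹186,000; Osric: ₹186,000

The entire ₹837,000 passes to the siblings and their issue.
Counting each half-blood sibling's line as half a unit, there are 9/2 units in ₹837,000, so one unit is ₹186,000. Whole-blood lines (Csilla, Ilse, Florian, and Osric) take ₹186,000 each; half-blood lines (Zephyr) take ₹93,000 each.
Csilla's share (₹186,000) passes entirely to Oren.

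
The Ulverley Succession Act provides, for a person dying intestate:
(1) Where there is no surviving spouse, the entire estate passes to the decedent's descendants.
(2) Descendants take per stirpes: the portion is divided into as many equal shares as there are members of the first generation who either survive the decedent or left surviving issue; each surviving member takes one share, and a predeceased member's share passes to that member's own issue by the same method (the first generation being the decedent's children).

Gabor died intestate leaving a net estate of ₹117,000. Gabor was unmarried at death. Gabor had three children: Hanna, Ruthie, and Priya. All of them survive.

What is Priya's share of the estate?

Priya receives ₹39,000.

The entire ₹117,000 passes to the descendants.
That amount (₹117,000) is divided into 3 shares of ₹39,000: Hanna, Ruthie, and Priya each take ₹39,000.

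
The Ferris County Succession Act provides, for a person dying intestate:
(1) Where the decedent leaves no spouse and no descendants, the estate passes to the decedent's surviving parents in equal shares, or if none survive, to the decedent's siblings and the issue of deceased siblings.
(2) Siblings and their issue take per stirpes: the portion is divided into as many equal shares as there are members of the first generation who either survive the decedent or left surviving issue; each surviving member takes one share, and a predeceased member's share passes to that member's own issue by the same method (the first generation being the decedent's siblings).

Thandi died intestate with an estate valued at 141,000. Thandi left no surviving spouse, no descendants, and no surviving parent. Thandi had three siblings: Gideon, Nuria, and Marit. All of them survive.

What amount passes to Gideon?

The entire 141,000 passes to the siblings and their issue.
That amount (141,000) is divided into 3 shares of 47,000: Gideon, Nuria, and Marit each take 47,000.

Gideon receives 47,000.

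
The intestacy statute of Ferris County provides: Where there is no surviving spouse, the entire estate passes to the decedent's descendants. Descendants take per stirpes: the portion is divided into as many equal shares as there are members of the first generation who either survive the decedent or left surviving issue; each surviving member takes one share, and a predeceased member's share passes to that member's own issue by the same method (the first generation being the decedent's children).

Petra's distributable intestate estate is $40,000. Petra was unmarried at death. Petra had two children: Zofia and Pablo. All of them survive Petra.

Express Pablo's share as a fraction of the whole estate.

The entire $40,000 passes to the descendants.
That amount ($40,000) is divided into 2 shares of $20,000: Zofia and Pablo each take $20,000.

Pablo receives 1/2 of the estate.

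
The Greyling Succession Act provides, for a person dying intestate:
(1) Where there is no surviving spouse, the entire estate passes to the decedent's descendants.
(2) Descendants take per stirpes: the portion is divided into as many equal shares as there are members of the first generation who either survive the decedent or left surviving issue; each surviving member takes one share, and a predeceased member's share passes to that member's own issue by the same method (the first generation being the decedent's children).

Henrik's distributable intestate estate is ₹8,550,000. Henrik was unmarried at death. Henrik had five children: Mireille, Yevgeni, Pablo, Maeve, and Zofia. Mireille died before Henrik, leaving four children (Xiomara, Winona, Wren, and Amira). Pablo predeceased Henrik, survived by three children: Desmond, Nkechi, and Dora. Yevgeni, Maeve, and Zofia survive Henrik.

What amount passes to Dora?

Dora receives ₹570,000.

The entire ₹8,550,000 passes to the descendants.
That amount (₹8,550,000) is divided into 5 shares of ₹1,710,000: Yevgeni, Maeve, and Zofia each take ₹1,710,000; Mireille's ₹1,710,000 share passes to Mireille's issue; Pablo's ₹1,710,000 share passes to Pablo's issue.
Mireille's share (₹1,710,000) is divided into 4 shares of ₹427,500: Xiomara, Winona, Wren, and Amira each take ₹427,500.
Pablo's share (₹1,710,000) is divided into 3 shares of ₹570,000: Desmond, Nkechi, and Dora each take ₹570,000.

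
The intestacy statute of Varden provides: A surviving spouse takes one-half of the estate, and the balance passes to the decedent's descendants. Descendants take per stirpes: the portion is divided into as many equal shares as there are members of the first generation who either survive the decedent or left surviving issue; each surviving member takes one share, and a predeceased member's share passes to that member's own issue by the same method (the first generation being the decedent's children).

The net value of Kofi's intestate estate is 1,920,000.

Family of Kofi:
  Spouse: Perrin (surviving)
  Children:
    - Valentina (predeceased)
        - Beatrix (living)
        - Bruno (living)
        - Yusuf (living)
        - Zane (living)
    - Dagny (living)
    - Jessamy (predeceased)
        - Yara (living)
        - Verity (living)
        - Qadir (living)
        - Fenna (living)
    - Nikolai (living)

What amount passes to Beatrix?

Perrin takes one-half of 1,920,000 = 960,000. The remaining 960,000 passes to the descendants.
The descendants' portion (960,000) is divided into 4 shares of 240,000: Dagny and Nikolai each take 240,000; Valentina's 240,000 share passes to Valentina's issue; Jessamy's 240,000 share passes to Jessamy's issue.
Valentina's share (240,000) is divided into 4 shares of 60,000: Beatrix, Bruno, Yusuf, and Zane each take 60,000.
Jessamy's share (240,000) is divided into 4 shares of 60,000: Yara, Verity, Qadir, and Fenna each take 60,000.

Beatrix receives 60,000.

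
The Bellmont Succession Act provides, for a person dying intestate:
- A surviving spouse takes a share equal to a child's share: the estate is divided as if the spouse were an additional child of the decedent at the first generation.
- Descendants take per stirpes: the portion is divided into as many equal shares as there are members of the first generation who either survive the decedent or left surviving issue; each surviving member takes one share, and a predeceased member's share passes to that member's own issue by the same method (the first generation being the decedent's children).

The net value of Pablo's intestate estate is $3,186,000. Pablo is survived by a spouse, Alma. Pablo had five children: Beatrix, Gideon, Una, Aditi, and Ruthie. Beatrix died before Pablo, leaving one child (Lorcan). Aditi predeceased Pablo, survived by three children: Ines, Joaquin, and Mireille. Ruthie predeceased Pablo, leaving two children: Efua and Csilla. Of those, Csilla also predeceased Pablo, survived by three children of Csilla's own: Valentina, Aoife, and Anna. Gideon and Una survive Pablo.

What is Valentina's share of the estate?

Valentina receives $88,500.

The spouse counts as an additional share at the children's level, so there are 6 primary shares of $531,000. Alma takes one such share ($531,000).
The children's combined portion ($2,655,000) is divided into 5 shares of $531,000: Gideon and Una each take $531,000; Beatrix's $531,000 share passes to Beatrix's issue; Aditi's $531,000 share passes to Aditi's issue; Ruthie's $531,000 share passes to Ruthie's issue.
Beatrix's share ($531,000) passes entirely to Lorcan.
Aditi's share ($531,000) is divided into 3 shares of $177,000: Ines, Joaquin, and Mireille each take $177,000.
Ruthie's share ($531,000) is divided into 2 shares of $265,500: Efua takes $265,500; Csilla's $265,500 share passes to Csilla's issue.
Csilla's share ($265,500) is divided into 3 shares of $88,500: Valentina, Aoife, and Anna each take $88,500.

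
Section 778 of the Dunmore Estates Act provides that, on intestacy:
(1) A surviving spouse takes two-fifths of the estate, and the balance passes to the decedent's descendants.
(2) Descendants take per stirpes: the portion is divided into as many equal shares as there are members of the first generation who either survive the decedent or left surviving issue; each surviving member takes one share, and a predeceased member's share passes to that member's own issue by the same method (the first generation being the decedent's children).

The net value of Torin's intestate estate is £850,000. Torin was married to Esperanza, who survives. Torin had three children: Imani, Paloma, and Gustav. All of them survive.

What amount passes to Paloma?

Esperanza takes two-fifths of £850,000 = £340,000. The remaining £510,000 passes to the descendants.
The descendants' portion (£510,000) is divided into 3 shares of £170,000: Imani, Paloma, and Gustav each take £170,000.

Paloma receives £170,000.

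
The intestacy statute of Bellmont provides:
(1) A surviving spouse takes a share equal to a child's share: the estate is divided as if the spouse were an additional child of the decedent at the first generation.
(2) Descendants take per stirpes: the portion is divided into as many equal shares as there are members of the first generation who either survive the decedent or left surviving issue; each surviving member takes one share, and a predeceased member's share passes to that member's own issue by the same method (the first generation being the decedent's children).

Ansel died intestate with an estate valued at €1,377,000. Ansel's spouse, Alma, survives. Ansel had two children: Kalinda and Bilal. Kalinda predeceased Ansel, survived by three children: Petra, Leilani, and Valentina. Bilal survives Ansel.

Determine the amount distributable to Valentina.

The spouse counts as an additional share at the children's level, so there are 3 primary shares of €459,000. Alma takes one such share (€459,000).
The children's combined portion (€918,000) is divided into 2 shares of €459,000: Bilal takes €459,000; Kalinda's €459,000 share passes to Kalinda's issue.
Kalinda's share (€459,000) is divided into 3 shares of €153,000: Petra, Leilani, and Valentina each take €153,000.

Valentina receives €153,000.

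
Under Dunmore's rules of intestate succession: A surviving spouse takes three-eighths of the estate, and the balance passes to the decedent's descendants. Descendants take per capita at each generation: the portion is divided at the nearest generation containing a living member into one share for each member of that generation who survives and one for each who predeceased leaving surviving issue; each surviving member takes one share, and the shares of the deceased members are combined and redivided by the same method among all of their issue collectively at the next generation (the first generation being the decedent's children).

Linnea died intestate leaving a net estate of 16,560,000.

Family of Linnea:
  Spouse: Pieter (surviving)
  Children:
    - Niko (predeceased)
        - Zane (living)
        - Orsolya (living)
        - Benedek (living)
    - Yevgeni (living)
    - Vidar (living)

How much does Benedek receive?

Pieter takes three-eighths of 16,560,000 = 6,210,000. The remaining 10,350,000 passes to the descendants.
The descendants' portion (10,350,000) is divided at the children's generation into 3 shares of 3,450,000. Yevgeni and Vidar each take 3,450,000. The remaining share for the deceased Niko (3,450,000) is carried to the next generation.
That pool (3,450,000) is divided at the grandchildren's generation equally among Zane, Orsolya, and Benedek: 1,150,000 each.

Benedek receives 1,150,000.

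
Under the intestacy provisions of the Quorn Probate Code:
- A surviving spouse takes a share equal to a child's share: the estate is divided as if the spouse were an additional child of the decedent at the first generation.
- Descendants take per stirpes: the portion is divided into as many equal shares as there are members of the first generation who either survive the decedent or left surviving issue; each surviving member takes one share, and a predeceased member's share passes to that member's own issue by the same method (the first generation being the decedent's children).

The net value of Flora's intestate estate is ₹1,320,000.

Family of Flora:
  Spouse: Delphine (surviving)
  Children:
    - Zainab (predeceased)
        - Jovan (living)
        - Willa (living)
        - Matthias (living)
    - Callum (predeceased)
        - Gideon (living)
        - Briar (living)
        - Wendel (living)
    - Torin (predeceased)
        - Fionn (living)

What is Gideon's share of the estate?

Gideon receives ₹110,000.

The spouse counts as an additional share at the children's level, so there are 4 primary shares of ₹330,000. Delphine takes one such share (₹330,000).
The children's combined portion (₹990,000) is divided into 3 shares of ₹330,000: Zainab's ₹330,000 share passes to Zainab's issue; Callum's ₹330,000 share passes to Callum's issue; Torin's ₹330,000 share passes to Torin's issue.
Zainab's share (₹330,000) is divided into 3 shares of ₹110,000: Jovan, Willa, and Matthias each take ₹110,000.
Callum's share (₹330,000) is divided into 3 shares of ₹110,000: Gideon, Briar, and Wendel each take ₹110,000.
Torin's share (₹330,000) passes entirely to Fionn.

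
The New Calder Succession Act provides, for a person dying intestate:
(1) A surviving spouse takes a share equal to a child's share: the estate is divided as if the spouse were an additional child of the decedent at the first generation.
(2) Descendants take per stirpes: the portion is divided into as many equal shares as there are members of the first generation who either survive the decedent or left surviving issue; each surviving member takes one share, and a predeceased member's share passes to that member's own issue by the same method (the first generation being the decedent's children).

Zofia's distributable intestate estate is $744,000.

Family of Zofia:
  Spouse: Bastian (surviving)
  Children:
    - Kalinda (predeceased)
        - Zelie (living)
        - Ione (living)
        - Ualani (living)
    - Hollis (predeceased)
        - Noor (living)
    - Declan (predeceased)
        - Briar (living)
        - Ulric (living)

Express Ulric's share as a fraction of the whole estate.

Ulric receives 1/8 of the estate.

The spouse counts as an additional share at the children's level, so there are 4 primary shares of $186,000. Bastian takes one such share ($186,000).
The children's combined portion ($558,000) is divided into 3 shares of $186,000: Kalinda's $186,000 share passes to Kalinda's issue; Hollis's $186,000 share passes to Hollis's issue; Declan's $186,000 share passes to Declan's issue.
Kalinda's share ($186,000) is divided into 3 shares of $62,000: Zelie, Ione, and Ualani each take $62,000.
Hollis's share ($186,000) passes entirely to Noor.
Declan's share ($186,000) is divided into 2 shares of $93,000: Briar and Ulric each take $93,000.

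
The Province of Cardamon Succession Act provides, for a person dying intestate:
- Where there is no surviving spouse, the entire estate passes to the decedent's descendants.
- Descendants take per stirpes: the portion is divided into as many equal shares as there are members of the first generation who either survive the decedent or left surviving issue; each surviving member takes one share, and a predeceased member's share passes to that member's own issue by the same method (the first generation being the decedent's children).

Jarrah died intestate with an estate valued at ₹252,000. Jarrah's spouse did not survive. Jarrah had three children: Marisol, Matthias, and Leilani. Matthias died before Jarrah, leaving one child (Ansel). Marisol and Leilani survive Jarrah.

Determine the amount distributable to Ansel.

Ansel receives ₹84,000.

The entire ₹252,000 passes to the descendants.
That amount (₹252,000) is divided into 3 shares of ₹84,000: Marisol and Leilani each take ₹84,000; Matthias's ₹84,000 share passes to Matthias's issue.
Matthias's share (₹84,000) passes entirely to Ansel.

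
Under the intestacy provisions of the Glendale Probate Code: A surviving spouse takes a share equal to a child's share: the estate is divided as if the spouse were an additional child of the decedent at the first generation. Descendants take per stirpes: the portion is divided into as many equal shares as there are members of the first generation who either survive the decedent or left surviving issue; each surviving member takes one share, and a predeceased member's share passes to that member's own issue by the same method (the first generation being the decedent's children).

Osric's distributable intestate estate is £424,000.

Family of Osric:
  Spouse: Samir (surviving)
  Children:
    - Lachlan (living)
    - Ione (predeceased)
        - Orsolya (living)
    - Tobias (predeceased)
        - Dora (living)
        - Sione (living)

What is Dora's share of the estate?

The spouse counts as an additional share at the children's level, so there are 4 primary shares of £106,000. Samir takes one such share (£106,000).
The children's combined portion (£318,000) is divided into 3 shares of £106,000: Lachlan takes £106,000; Ione's £106,000 share passes to Ione's issue; Tobias's £106,000 share passes to Tobias's issue.
Ione's share (£106,000) passes entirely to Orsolya.
Tobias's share (£106,000) is divided into 2 shares of £53,000: Dora and Sione each take £53,000.

Dora receives £53,000.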